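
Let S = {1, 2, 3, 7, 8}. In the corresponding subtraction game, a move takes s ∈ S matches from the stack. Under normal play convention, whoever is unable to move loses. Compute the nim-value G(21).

n :  0  1  2  3  4  5  6  7  8  9 10 11 12 13 14 15 16 17 18 19 20 21
G :  0  1  2  3  0  1  2  3  4  0  1  2  3  0  1  2  3  4  0  1  2  3

3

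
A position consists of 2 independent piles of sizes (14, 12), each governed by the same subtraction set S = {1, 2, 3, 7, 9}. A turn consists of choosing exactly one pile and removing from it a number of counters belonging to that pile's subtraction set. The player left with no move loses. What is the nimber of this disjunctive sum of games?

2

All piles use S = {1, 2, 3, 7, 9}:
n :  0  1  2  3  4  5  6  7  8  9 10 11 12 13 14
G :  0  1  2  3  0  1  2  3  0  1  2  3  0  1  2
Pile A: G(14) = 2.
Pile B: G(12) = 0.
Combined Grundy value = 2 ⊕ 0 = 2.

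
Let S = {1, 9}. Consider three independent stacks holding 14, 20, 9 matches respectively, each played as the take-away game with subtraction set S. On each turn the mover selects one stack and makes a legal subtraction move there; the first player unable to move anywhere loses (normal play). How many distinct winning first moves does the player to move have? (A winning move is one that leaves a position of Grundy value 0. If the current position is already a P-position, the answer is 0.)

All stacks use S = {1, 9}:
n :  0  1  2  3  4  5  6  7  8  9 10 11 12 13 14 15 16 17 18 19 20
G :  0  1  0  1  0  1  0  1  0  1  0  1  0  1  0  1  0  1  0  1  0
Stack A: G(14) = 0.
Stack B: G(20) = 0.
Stack C: G(9) = 1.
Combined Grundy value = 0 ⊕ 0 ⊕ 1 = 1.
A winning move leaves total XOR = 0, i.e. changes one component's Grundy value g to g ⊕ X where X is the current total.
Stack A: need g' = 0⊕1 = 1. Options: 14−1→G=1, 14−9→G=1. Hits: 2.
Stack B: need g' = 0⊕1 = 1. Options: 20−1→G=1, 20−9→G=1. Hits: 2.
Stack C: need g' = 1⊕1 = 0. Options: 9−1→G=0, 9−9→G=0. Hits: 2.

6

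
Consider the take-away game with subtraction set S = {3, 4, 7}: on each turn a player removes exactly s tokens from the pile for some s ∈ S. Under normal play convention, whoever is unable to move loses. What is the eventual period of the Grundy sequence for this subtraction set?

10

n :  0  1  2  3  4  5  6  7  8  9 10 11 12 13 14 15 16 17 18 19 20 21
G :  0  0  0  1  1  1  2  2  2  3  0  0  0  1  1  1  2  2  2  3  0  0
G(n+10) = G(n) holds for n = 0,…,6 (a full window of length max(S) = 7), so the sequence is purely periodic with period 10.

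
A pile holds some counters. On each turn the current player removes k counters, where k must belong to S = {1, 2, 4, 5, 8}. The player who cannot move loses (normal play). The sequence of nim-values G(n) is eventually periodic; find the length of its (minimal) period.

3

n :  0  1  2  3  4  5  6  7  8  9 10 11 12 13 14
G :  0  1  2  0  1  2  0  1  2  0  1  2  0  1  2
G(n+3) = G(n) holds for n = 0,…,7 (a full window of length max(S) = 8), so the sequence is purely periodic with period 3.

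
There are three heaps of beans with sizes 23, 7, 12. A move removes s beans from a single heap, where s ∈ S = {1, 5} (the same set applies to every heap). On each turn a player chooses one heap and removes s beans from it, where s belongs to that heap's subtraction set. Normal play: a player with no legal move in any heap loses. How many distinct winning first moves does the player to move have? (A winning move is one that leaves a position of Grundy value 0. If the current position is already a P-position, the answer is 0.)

0

All heaps use S = {1, 5}:
G(0) = 0
G(1) = mex{0} = 1
G(2) = mex{1} = 0
G(3) = mex{0} = 1
G(4) = mex{1} = 0
G(5) = mex{0,0} = 1
G(6) = mex{1,1} = 0
G(7) = mex{0,0} = 1
G(8) = mex{1,1} = 0
G(9) = mex{0,0} = 1
G(10) = mex{1,1} = 0
G(11) = mex{0,0} = 1
G(12) = mex{1,1} = 0
G(13) = mex{0,0} = 1
G(14) = mex{1,1} = 0
G(15) = mex{0,0} = 1
G(16) = mex{1,1} = 0
G(17) = mex{0,0} = 1
G(18) = mex{1,1} = 0
G(19) = mex{0,0} = 1
G(20) = mex{1,1} = 0
G(21) = mex{0,0} = 1
G(22) = mex{1,1} = 0
G(23) = mex{0,0} = 1
Heap A: G(23) = 1.
Heap B: G(7) = 1.
Heap C: G(12) = 0.
Combined Grundy value = 1 ⊕ 1 ⊕ 0 = 0.
A winning move leaves total XOR = 0, i.e. changes one component's Grundy value g to g ⊕ X where X is the current total.
Heap A: target g' = 1⊕0 = 1, but every legal move changes the Grundy value (mex property), so 0 moves.
Heap B: target g' = 1⊕0 = 1, but every legal move changes the Grundy value (mex property), so 0 moves.
Heap C: target g' = 0⊕0 = 0, but every legal move changes the Grundy value (mex property), so 0 moves.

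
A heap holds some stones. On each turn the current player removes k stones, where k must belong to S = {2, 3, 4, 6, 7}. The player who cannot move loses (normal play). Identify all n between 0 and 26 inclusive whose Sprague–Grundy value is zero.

0, 1, 9, 10, 18, 19

G(0) = 0
G(1) = mex{} = 0
G(2) = mex{0} = 1
G(3) = mex{0,0} = 1
G(4) = mex{1,0,0} = 2
G(5) = mex{1,1,0} = 2
G(6) = mex{2,1,1,0} = 3
G(7) = mex{2,2,1,0,0} = 3
G(8) = mex{3,2,2,1,0} = 4
G(9) = mex{3,3,2,1,1} = 0
G(10) = mex{4,3,3,2,1} = 0
G(11) = mex{0,4,3,2,2} = 1
G(12) = mex{0,0,4,3,2} = 1
G(13) = mex{1,0,0,3,3} = 2
G(14) = mex{1,1,0,4,3} = 2
G(15) = mex{2,1,1,0,4} = 3
G(16) = mex{2,2,1,0,0} = 3
G(17) = mex{3,2,2,1,0} = 4
G(18) = mex{3,3,2,1,1} = 0
G(19) = mex{4,3,3,2,1} = 0
G(20) = mex{0,4,3,2,2} = 1
G(21) = mex{0,0,4,3,2} = 1
G(22) = mex{1,0,0,3,3} = 2
G(23) = mex{1,1,0,4,3} = 2
G(24) = mex{2,1,1,0,4} = 3
G(25) = mex{2,2,1,0,0} = 3
G(26) = mex{3,2,2,1,0} = 4
P-positions are exactly the n with G(n) = 0.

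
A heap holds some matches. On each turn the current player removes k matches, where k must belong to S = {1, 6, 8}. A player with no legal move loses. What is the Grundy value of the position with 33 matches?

1

n :  0  1  2  3  4  5  6  7  8  9 10 11 12 13 14 15 16 17 18 19 20 21 22 23 24 25 26 27 28 29 30 31 32 33
G :  0  1  0  1  0  1  2  0  1  0  1  0  1  2  0  1  0  1  0  1  2  0  1  0  1  0  1  2  0  1  0  1  0  1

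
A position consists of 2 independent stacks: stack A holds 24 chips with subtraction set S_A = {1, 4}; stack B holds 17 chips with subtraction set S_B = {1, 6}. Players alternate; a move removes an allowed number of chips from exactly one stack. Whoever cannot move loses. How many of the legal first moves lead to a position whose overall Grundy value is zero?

1

Stack A, S = {1, 4}:
n :  0  1  2  3  4  5  6  7  8  9 10 11 12 13 14 15 16 17 18 19 20 21 22 23 24
G :  0  1  0  1  2  0  1  0  1  2  0  1  0  1  2  0  1  0  1  2  0  1  0  1  2
G_A(24) = 2.
Stack B, S = {1, 6}:
G(0) = 0
G(1) = mex{0} = 1
G(2) = mex{1} = 0
G(3) = mex{0} = 1
G(4) = mex{1} = 0
G(5) = mex{0} = 1
G(6) = mex{1,0} = 2
G(7) = mex{2,1} = 0
G(8) = mex{0,0} = 1
G(9) = mex{1,1} = 0
G(10) = mex{0,0} = 1
G(11) = mex{1,1} = 0
G(12) = mex{0,2} = 1
G(13) = mex{1,0} = 2
G(14) = mex{2,1} = 0
G(15) = mex{0,0} = 1
G(16) = mex{1,1} = 0
G(17) = mex{0,0} = 1
G_B(17) = 1.
Combined Grundy value = 2 ⊕ 1 = 3.
A winning move leaves total XOR = 0, i.e. changes one component's Grundy value g to g ⊕ X where X is the current total.
Stack A: need g' = 2⊕3 = 1. Options: 24−1→G=1, 24−4→G=0. Hits: 1.
Stack B: need g' = 1⊕3 = 2. Options: 17−1→G=0, 17−6→G=0. Hits: 0.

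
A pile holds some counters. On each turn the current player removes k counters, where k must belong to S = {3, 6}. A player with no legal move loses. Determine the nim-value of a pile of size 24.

2

G(0) = 0
G(1) = mex{} = 0
G(2) = mex{} = 0
G(3) = mex{0} = 1
G(4) = mex{0} = 1
G(5) = mex{0} = 1
G(6) = mex{1,0} = 2
G(7) = mex{1,0} = 2
G(8) = mex{1,0} = 2
G(9) = mex{2,1} = 0
G(10) = mex{2,1} = 0
G(11) = mex{2,1} = 0
G(12) = mex{0,2} = 1
G(13) = mex{0,2} = 1
G(14) = mex{0,2} = 1
G(15) = mex{1,0} = 2
G(16) = mex{1,0} = 2
G(17) = mex{1,0} = 2
G(18) = mex{2,1} = 0
G(19) = mex{2,1} = 0
G(20) = mex{2,1} = 0
G(21) = mex{0,2} = 1
G(22) = mex{0,2} = 1
G(23) = mex{0,2} = 1
G(24) = mex{1,0} = 2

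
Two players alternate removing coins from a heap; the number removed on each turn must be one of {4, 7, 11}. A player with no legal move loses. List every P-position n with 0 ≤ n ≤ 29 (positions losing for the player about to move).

G(0) = 0
G(1) = mex{} = 0
G(2) = mex{} = 0
G(3) = mex{} = 0
G(4) = mex{0} = 1
G(5) = mex{0} = 1
G(6) = mex{0} = 1
G(7) = mex{0,0} = 1
G(8) = mex{1,0} = 2
G(9) = mex{1,0} = 2
G(10) = mex{1,0} = 2
G(11) = mex{1,1,0} = 2
G(12) = mex{2,1,0} = 3
G(13) = mex{2,1,0} = 3
G(14) = mex{2,1,0} = 3
G(15) = mex{2,2,1} = 0
G(16) = mex{3,2,1} = 0
G(17) = mex{3,2,1} = 0
G(18) = mex{3,2,1} = 0
G(19) = mex{0,3,2} = 1
G(20) = mex{0,3,2} = 1
G(21) = mex{0,3,2} = 1
G(22) = mex{0,0,2} = 1
G(23) = mex{1,0,3} = 2
G(24) = mex{1,0,3} = 2
G(25) = mex{1,0,3} = 2
G(26) = mex{1,1,0} = 2
G(27) = mex{2,1,0} = 3
G(28) = mex{2,1,0} = 3
G(29) = mex{2,1,0} = 3
P-positions are exactly the n with G(n) = 0.

0, 1, 2, 3, 15, 16, 17, 18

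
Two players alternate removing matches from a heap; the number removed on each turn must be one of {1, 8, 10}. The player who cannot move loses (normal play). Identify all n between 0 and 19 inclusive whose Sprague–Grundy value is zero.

0, 2, 4, 6, 9, 11, 13, 15, 18

G(0) = 0
G(1) = mex{0} = 1
G(2) = mex{1} = 0
G(3) = mex{0} = 1
G(4) = mex{1} = 0
G(5) = mex{0} = 1
G(6) = mex{1} = 0
G(7) = mex{0} = 1
G(8) = mex{1,0} = 2
G(9) = mex{2,1} = 0
G(10) = mex{0,0,0} = 1
G(11) = mex{1,1,1} = 0
G(12) = mex{0,0,0} = 1
G(13) = mex{1,1,1} = 0
G(14) = mex{0,0,0} = 1
G(15) = mex{1,1,1} = 0
G(16) = mex{0,2,0} = 1
G(17) = mex{1,0,1} = 2
G(18) = mex{2,1,2} = 0
G(19) = mex{0,0,0} = 1
P-positions are exactly the n with G(n) = 0.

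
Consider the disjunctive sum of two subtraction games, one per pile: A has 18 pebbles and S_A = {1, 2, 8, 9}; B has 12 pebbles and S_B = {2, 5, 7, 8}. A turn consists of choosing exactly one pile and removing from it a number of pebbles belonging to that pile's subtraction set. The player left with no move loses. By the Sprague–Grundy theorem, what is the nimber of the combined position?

Pile A, S = {1, 2, 8, 9}:
n :  0  1  2  3  4  5  6  7  8  9 10 11 12 13 14 15 16 17 18
G :  0  1  2  0  1  2  0  1  2  3  0  1  2  0  1  2  0  1  2
G_A(18) = 2.
Pile B, S = {2, 5, 7, 8}:
n :  0  1  2  3  4  5  6  7  8  9 10 11 12
G :  0  0  1  1  0  2  1  3  2  2  0  3  1
G_B(12) = 1.
Combined Grundy value = 2 ⊕ 1 = 3.

3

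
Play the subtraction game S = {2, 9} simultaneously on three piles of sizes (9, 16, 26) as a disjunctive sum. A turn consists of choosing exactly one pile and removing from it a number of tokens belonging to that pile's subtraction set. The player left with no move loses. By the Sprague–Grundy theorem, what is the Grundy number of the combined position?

All piles use S = {2, 9}:
G(0) = 0
G(1) = mex{} = 0
G(2) = mex{0} = 1
G(3) = mex{0} = 1
G(4) = mex{1} = 0
G(5) = mex{1} = 0
G(6) = mex{0} = 1
G(7) = mex{0} = 1
G(8) = mex{1} = 0
G(9) = mex{1,0} = 2
G(10) = mex{0,0} = 1
G(11) = mex{2,1} = 0
G(12) = mex{1,1} = 0
G(13) = mex{0,0} = 1
G(14) = mex{0,0} = 1
G(15) = mex{1,1} = 0
G(16) = mex{1,1} = 0
G(17) = mex{0,0} = 1
G(18) = mex{0,2} = 1
G(19) = mex{1,1} = 0
G(20) = mex{1,0} = 2
G(21) = mex{0,0} = 1
G(22) = mex{2,1} = 0
G(23) = mex{1,1} = 0
G(24) = mex{0,0} = 1
G(25) = mex{0,0} = 1
G(26) = mex{1,1} = 0
Pile A: G(9) = 2.
Pile B: G(16) = 0.
Pile C: G(26) = 0.
Combined Grundy value = 2 ⊕ 0 ⊕ 0 = 2.

2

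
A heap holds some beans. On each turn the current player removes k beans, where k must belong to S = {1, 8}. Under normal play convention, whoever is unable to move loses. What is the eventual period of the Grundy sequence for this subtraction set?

9

n :  0  1  2  3  4  5  6  7  8  9 10 11 12 13 14 15 16 17 18 19
G :  0  1  0  1  0  1  0  1  2  0  1  0  1  0  1  0  1  2  0  1
G(n+9) = G(n) holds for n = 0,…,7 (a full window of length max(S) = 8), so the sequence is purely periodic with period 9.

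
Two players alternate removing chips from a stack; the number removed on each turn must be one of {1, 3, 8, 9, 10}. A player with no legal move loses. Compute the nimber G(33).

4

n :  0  1  2  3  4  5  6  7  8  9 10 11 12 13 14 15 16 17 18 19 20 21 22 23 24 25 26 27 28 29 30 31 32 33
G :  0  1  0  1  0  1  0  1  2  3  2  3  2  3  2  3  4  0  1  0  1  0  1  0  1  2  3  2  3  2  3  2  3  4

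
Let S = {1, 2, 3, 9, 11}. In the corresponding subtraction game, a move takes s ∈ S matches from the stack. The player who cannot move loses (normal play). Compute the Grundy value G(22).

2

n :  0  1  2  3  4  5  6  7  8  9 10 11 12 13 14 15 16 17 18 19 20 21 22
G :  0  1  2  3  0  1  2  3  0  1  2  3  0  1  2  3  0  1  2  3  0  1  2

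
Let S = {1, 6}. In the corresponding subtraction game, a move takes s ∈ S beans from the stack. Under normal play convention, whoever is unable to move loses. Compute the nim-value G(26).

G(0) = 0
G(1) = mex{0} = 1
G(2) = mex{1} = 0
G(3) = mex{0} = 1
G(4) = mex{1} = 0
G(5) = mex{0} = 1
G(6) = mex{1,0} = 2
G(7) = mex{2,1} = 0
G(8) = mex{0,0} = 1
G(9) = mex{1,1} = 0
G(10) = mex{0,0} = 1
G(11) = mex{1,1} = 0
G(12) = mex{0,2} = 1
G(13) = mex{1,0} = 2
G(14) = mex{2,1} = 0
G(15) = mex{0,0} = 1
G(16) = mex{1,1} = 0
G(17) = mex{0,0} = 1
G(18) = mex{1,1} = 0
G(19) = mex{0,2} = 1
G(20) = mex{1,0} = 2
G(21) = mex{2,1} = 0
G(22) = mex{0,0} = 1
G(23) = mex{1,1} = 0
G(24) = mex{0,0} = 1
G(25) = mex{1,1} = 0
G(26) = mex{0,2} = 1

1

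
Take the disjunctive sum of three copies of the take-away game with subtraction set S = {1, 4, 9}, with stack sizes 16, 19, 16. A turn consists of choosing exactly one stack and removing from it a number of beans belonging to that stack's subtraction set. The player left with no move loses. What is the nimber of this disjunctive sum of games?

All stacks use S = {1, 4, 9}:
G(0) = 0
G(1) = mex{0} = 1
G(2) = mex{1} = 0
G(3) = mex{0} = 1
G(4) = mex{1,0} = 2
G(5) = mex{2,1} = 0
G(6) = mex{0,0} = 1
G(7) = mex{1,1} = 0
G(8) = mex{0,2} = 1
G(9) = mex{1,0,0} = 2
G(10) = mex{2,1,1} = 0
G(11) = mex{0,0,0} = 1
G(12) = mex{1,1,1} = 0
G(13) = mex{0,2,2} = 1
G(14) = mex{1,0,0} = 2
G(15) = mex{2,1,1} = 0
G(16) = mex{0,0,0} = 1
G(17) = mex{1,1,1} = 0
G(18) = mex{0,2,2} = 1
G(19) = mex{1,0,0} = 2
Stack A: G(16) = 1.
Stack B: G(19) = 2.
Stack C: G(16) = 1.
Combined Grundy value = 1 ⊕ 2 ⊕ 1 = 2.

2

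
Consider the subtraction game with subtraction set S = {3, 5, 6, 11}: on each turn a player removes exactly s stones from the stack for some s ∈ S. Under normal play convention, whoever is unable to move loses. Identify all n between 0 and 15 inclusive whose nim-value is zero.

0, 1, 2, 9, 10

n :  0  1  2  3  4  5  6  7  8  9 10 11 12 13 14 15
G :  0  0  0  1  1  1  2  2  2  0  0  3  1  1  4  2
P-positions are exactly the n with G(n) = 0.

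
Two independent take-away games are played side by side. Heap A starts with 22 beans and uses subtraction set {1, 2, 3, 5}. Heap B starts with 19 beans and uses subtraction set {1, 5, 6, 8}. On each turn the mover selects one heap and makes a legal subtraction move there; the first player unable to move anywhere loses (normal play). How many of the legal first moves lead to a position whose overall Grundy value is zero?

0

Heap A, S = {1, 2, 3, 5}:
G(0) = 0
G(1) = mex{0} = 1
G(2) = mex{1,0} = 2
G(3) = mex{2,1,0} = 3
G(4) = mex{3,2,1} = 0
G(5) = mex{0,3,2,0} = 1
G(6) = mex{1,0,3,1} = 2
G(7) = mex{2,1,0,2} = 3
G(8) = mex{3,2,1,3} = 0
G(9) = mex{0,3,2,0} = 1
G(10) = mex{1,0,3,1} = 2
G(11) = mex{2,1,0,2} = 3
G(12) = mex{3,2,1,3} = 0
G(13) = mex{0,3,2,0} = 1
G(14) = mex{1,0,3,1} = 2
G(15) = mex{2,1,0,2} = 3
G(16) = mex{3,2,1,3} = 0
G(17) = mex{0,3,2,0} = 1
G(18) = mex{1,0,3,1} = 2
G(19) = mex{2,1,0,2} = 3
G(20) = mex{3,2,1,3} = 0
G(21) = mex{0,3,2,0} = 1
G(22) = mex{1,0,3,1} = 2
G_A(22) = 2.
Heap B, S = {1, 5, 6, 8}:
n :  0  1  2  3  4  5  6  7  8  9 10 11 12 13 14 15 16 17 18 19
G :  0  1  0  1  0  1  2  3  2  3  2  0  1  0  1  0  1  2  3  2
G_B(19) = 2.
Combined Grundy value = 2 ⊕ 2 = 0.
A winning move leaves total XOR = 0, i.e. changes one component's Grundy value g to g ⊕ X where X is the current total.
Heap A: target g' = 2⊕0 = 2, but every legal move changes the Grundy value (mex property), so 0 moves.
Heap B: target g' = 2⊕0 = 2, but every legal move changes the Grundy value (mex property), so 0 moves.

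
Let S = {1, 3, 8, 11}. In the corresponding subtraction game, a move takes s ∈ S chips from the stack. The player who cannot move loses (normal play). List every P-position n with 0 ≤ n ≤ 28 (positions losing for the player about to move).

n :  0  1  2  3  4  5  6  7  8  9 10 11 12 13 14 15 16 17 18 19 20 21 22 23 24 25 26 27 28
G :  0  1  0  1  0  1  0  1  2  3  2  3  2  3  2  3  0  1  0  1  0  1  0  1  2  3  2  3  2
P-positions are exactly the n with G(n) = 0.

0, 2, 4, 6, 16, 18, 20, 22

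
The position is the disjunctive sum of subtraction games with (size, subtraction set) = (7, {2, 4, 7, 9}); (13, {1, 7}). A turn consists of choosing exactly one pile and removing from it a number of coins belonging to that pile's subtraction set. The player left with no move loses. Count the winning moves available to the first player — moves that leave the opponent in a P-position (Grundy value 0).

1

Pile A, S = {2, 4, 7, 9}:
G(0) = 0
G(1) = mex{} = 0
G(2) = mex{0} = 1
G(3) = mex{0} = 1
G(4) = mex{1,0} = 2
G(5) = mex{1,0} = 2
G(6) = mex{2,1} = 0
G(7) = mex{2,1,0} = 3
G_A(7) = 3.
Pile B, S = {1, 7}:
G(0) = 0
G(1) = mex{0} = 1
G(2) = mex{1} = 0
G(3) = mex{0} = 1
G(4) = mex{1} = 0
G(5) = mex{0} = 1
G(6) = mex{1} = 0
G(7) = mex{0,0} = 1
G(8) = mex{1,1} = 0
G(9) = mex{0,0} = 1
G(10) = mex{1,1} = 0
G(11) = mex{0,0} = 1
G(12) = mex{1,1} = 0
G(13) = mex{0,0} = 1
G_B(13) = 1.
Combined Grundy value = 3 ⊕ 1 = 2.
A winning move leaves total XOR = 0, i.e. changes one component's Grundy value g to g ⊕ X where X is the current total.
Pile A: need g' = 3⊕2 = 1. Options: 7−2→G=2, 7−4→G=1, 7−7→G=0. Hits: 1.
Pile B: need g' = 1⊕2 = 3. Options: 13−1→G=0, 13−7→G=0. Hits: 0.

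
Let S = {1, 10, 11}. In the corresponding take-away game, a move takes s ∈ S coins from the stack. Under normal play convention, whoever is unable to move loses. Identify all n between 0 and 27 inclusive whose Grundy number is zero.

0, 2, 4, 6, 8, 20, 22, 24, 26

n :  0  1  2  3  4  5  6  7  8  9 10 11 12 13 14 15 16 17 18 19 20 21 22 23 24 25 26 27
G :  0  1  0  1  0  1  0  1  0  1  2  3  2  3  2  3  2  3  2  3  0  1  0  1  0  1  0  1
P-positions are exactly the n with G(n) = 0.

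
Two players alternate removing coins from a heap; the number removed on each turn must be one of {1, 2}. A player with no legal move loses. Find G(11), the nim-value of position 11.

n :  0  1  2  3  4  5  6  7  8  9 10 11
G :  0  1  2  0  1  2  0  1  2  0  1  2

2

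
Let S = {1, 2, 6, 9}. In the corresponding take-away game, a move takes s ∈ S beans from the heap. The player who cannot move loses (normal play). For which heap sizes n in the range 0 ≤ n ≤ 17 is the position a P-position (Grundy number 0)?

0, 3, 7, 10, 14, 17

n :  0  1  2  3  4  5  6  7  8  9 10 11 12 13 14 15 16 17
G :  0  1  2  0  1  2  3  0  1  2  0  1  2  3  0  1  2  0
P-positions are exactly the n with G(n) = 0.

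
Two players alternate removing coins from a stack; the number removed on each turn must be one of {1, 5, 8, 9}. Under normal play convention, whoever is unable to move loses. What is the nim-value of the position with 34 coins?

0

n :  0  1  2  3  4  5  6  7  8  9 10 11 12 13 14 15 16 17 18 19 20 21 22 23 24 25 26 27 28 29 30 31 32 33 34
G :  0  1  0  1  0  1  0  1  2  3  2  3  2  3  2  3  0  1  0  1  0  1  0  1  2  3  2  3  2  3  2  3  0  1  0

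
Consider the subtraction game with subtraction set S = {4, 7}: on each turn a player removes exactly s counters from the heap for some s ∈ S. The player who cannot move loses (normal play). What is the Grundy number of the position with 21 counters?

G(0) = 0
G(1) = mex{} = 0
G(2) = mex{} = 0
G(3) = mex{} = 0
G(4) = mex{0} = 1
G(5) = mex{0} = 1
G(6) = mex{0} = 1
G(7) = mex{0,0} = 1
G(8) = mex{1,0} = 2
G(9) = mex{1,0} = 2
G(10) = mex{1,0} = 2
G(11) = mex{1,1} = 0
G(12) = mex{2,1} = 0
G(13) = mex{2,1} = 0
G(14) = mex{2,1} = 0
G(15) = mex{0,2} = 1
G(16) = mex{0,2} = 1
G(17) = mex{0,2} = 1
G(18) = mex{0,0} = 1
G(19) = mex{1,0} = 2
G(20) = mex{1,0} = 2
G(21) = mex{1,0} = 2

2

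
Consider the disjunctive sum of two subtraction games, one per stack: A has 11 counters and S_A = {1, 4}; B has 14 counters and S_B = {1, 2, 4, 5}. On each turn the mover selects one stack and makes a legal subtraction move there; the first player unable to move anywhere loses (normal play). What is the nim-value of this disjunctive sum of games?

3

Stack A, S = {1, 4}:
n :  0  1  2  3  4  5  6  7  8  9 10 11
G :  0  1  0  1  2  0  1  0  1  2  0  1
G_A(11) = 1.
Stack B, S = {1, 2, 4, 5}:
n :  0  1  2  3  4  5  6  7  8  9 10 11 12 13 14
G :  0  1  2  0  1  2  0  1  2  0  1  2  0  1  2
G_B(14) = 2.
Combined Grundy value = 1 ⊕ 2 = 3.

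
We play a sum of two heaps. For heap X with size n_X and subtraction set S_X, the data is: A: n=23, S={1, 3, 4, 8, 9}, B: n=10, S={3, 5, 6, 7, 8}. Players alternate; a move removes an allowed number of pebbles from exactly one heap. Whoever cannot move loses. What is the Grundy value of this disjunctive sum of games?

1

Heap A, S = {1, 3, 4, 8, 9}:
G(0) = 0
G(1) = mex{0} = 1
G(2) = mex{1} = 0
G(3) = mex{0,0} = 1
G(4) = mex{1,1,0} = 2
G(5) = mex{2,0,1} = 3
G(6) = mex{3,1,0} = 2
G(7) = mex{2,2,1} = 0
G(8) = mex{0,3,2,0} = 1
G(9) = mex{1,2,3,1,0} = 4
G(10) = mex{4,0,2,0,1} = 3
G(11) = mex{3,1,0,1,0} = 2
G(12) = mex{2,4,1,2,1} = 0
G(13) = mex{0,3,4,3,2} = 1
G(14) = mex{1,2,3,2,3} = 0
G(15) = mex{0,0,2,0,2} = 1
G(16) = mex{1,1,0,1,0} = 2
G(17) = mex{2,0,1,4,1} = 3
G(18) = mex{3,1,0,3,4} = 2
G(19) = mex{2,2,1,2,3} = 0
G(20) = mex{0,3,2,0,2} = 1
G(21) = mex{1,2,3,1,0} = 4
G(22) = mex{4,0,2,0,1} = 3
G(23) = mex{3,1,0,1,0} = 2
G_A(23) = 2.
Heap B, S = {3, 5, 6, 7, 8}:
G(0) = 0
G(1) = mex{} = 0
G(2) = mex{} = 0
G(3) = mex{0} = 1
G(4) = mex{0} = 1
G(5) = mex{0,0} = 1
G(6) = mex{1,0,0} = 2
G(7) = mex{1,0,0,0} = 2
G(8) = mex{1,1,0,0,0} = 2
G(9) = mex{2,1,1,0,0} = 3
G(10) = mex{2,1,1,1,0} = 3
G_B(10) = 3.
Combined Grundy value = 2 ⊕ 3 = 1.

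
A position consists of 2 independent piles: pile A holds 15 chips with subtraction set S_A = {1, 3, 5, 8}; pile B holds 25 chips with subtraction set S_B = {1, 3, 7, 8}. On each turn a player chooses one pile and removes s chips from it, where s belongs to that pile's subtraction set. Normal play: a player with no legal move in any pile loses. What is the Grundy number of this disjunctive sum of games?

2

Pile A, S = {1, 3, 5, 8}:
n :  0  1  2  3  4  5  6  7  8  9 10 11 12 13 14 15
G :  0  1  0  1  0  1  0  1  2  3  2  3  2  0  1  0
G_A(15) = 0.
Pile B, S = {1, 3, 7, 8}:
G(0) = 0
G(1) = mex{0} = 1
G(2) = mex{1} = 0
G(3) = mex{0,0} = 1
G(4) = mex{1,1} = 0
G(5) = mex{0,0} = 1
G(6) = mex{1,1} = 0
G(7) = mex{0,0,0} = 1
G(8) = mex{1,1,1,0} = 2
G(9) = mex{2,0,0,1} = 3
G(10) = mex{3,1,1,0} = 2
G(11) = mex{2,2,0,1} = 3
G(12) = mex{3,3,1,0} = 2
G(13) = mex{2,2,0,1} = 3
G(14) = mex{3,3,1,0} = 2
G(15) = mex{2,2,2,1} = 0
G(16) = mex{0,3,3,2} = 1
G(17) = mex{1,2,2,3} = 0
G(18) = mex{0,0,3,2} = 1
G(19) = mex{1,1,2,3} = 0
G(20) = mex{0,0,3,2} = 1
G(21) = mex{1,1,2,3} = 0
G(22) = mex{0,0,0,2} = 1
G(23) = mex{1,1,1,0} = 2
G(24) = mex{2,0,0,1} = 3
G(25) = mex{3,1,1,0} = 2
G_B(25) = 2.
Combined Grundy value = 0 ⊕ 2 = 2.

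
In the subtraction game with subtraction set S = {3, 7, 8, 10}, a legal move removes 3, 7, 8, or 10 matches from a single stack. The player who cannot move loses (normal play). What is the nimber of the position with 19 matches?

0

G(0) = 0
G(1) = mex{} = 0
G(2) = mex{} = 0
G(3) = mex{0} = 1
G(4) = mex{0} = 1
G(5) = mex{0} = 1
G(6) = mex{1} = 0
G(7) = mex{1,0} = 2
G(8) = mex{1,0,0} = 2
G(9) = mex{0,0,0} = 1
G(10) = mex{2,1,0,0} = 3
G(11) = mex{2,1,1,0} = 3
G(12) = mex{1,1,1,0} = 2
G(13) = mex{3,0,1,1} = 2
G(14) = mex{3,2,0,1} = 4
G(15) = mex{2,2,2,1} = 0
G(16) = mex{2,1,2,0} = 3
G(17) = mex{4,3,1,2} = 0
G(18) = mex{0,3,3,2} = 1
G(19) = mex{3,2,3,1} = 0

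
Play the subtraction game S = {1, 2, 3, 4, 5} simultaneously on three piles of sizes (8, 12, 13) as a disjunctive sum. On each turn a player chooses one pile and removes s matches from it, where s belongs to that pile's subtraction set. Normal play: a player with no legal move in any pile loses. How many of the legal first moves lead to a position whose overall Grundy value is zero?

3

All piles use S = {1, 2, 3, 4, 5}:
n :  0  1  2  3  4  5  6  7  8  9 10 11 12 13
G :  0  1  2  3  4  5  0  1  2  3  4  5  0  1
Pile A: G(8) = 2.
Pile B: G(12) = 0.
Pile C: G(13) = 1.
Combined Grundy value = 2 ⊕ 0 ⊕ 1 = 3.
A winning move leaves total XOR = 0, i.e. changes one component's Grundy value g to g ⊕ X where X is the current total.
Pile A: need g' = 2⊕3 = 1. Options: 8−1→G=1, 8−2→G=0, 8−3→G=5, 8−4→G=4, 8−5→G=3. Hits: 1.
Pile B: need g' = 0⊕3 = 3. Options: 12−1→G=5, 12−2→G=4, 12−3→G=3, 12−4→G=2, 12−5→G=1. Hits: 1.
Pile C: need g' = 1⊕3 = 2. Options: 13−1→G=0, 13−2→G=5, 13−3→G=4, 13−4→G=3, 13−5→G=2. Hits: 1.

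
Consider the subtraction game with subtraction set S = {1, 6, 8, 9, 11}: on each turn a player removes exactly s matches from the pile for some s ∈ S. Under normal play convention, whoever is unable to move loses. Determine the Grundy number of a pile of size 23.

n :  0  1  2  3  4  5  6  7  8  9 10 11 12 13 14 15 16 17 18 19 20 21 22 23
G :  0  1  0  1  0  1  2  0  1  2  3  2  3  2  0  1  2  0  1  0  1  0  1  2

2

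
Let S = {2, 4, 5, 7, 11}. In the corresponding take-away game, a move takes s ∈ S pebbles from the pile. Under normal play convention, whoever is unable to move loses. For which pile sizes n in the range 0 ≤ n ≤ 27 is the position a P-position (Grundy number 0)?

0, 1, 9, 10, 18, 19, 27

n :  0  1  2  3  4  5  6  7  8  9 10 11 12 13 14 15 16 17 18 19 20 21 22 23 24 25 26 27
G :  0  0  1  1  2  2  3  3  4  0  0  1  1  2  2  3  3  4  0  0  1  1  2  2  3  3  4  0
P-positions are exactly the n with G(n) = 0.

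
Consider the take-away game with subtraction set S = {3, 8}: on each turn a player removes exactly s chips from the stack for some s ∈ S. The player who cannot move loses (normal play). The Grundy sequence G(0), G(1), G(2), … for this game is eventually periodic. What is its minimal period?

n :  0  1  2  3  4  5  6  7  8  9 10 11 12 13 14 15 16 17 18 19 20 21 22 23
G :  0  0  0  1  1  1  0  0  2  1  1  0  0  0  1  1  1  0  0  2  1  1  0  0
G(n+11) = G(n) holds for n = 0,…,7 (a full window of length max(S) = 8), so the sequence is purely periodic with period 11.

11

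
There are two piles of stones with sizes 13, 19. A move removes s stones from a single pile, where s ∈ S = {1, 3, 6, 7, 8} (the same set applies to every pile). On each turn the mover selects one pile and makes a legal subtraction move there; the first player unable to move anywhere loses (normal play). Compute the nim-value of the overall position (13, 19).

All piles use S = {1, 3, 6, 7, 8}:
G(0) = 0
G(1) = mex{0} = 1
G(2) = mex{1} = 0
G(3) = mex{0,0} = 1
G(4) = mex{1,1} = 0
G(5) = mex{0,0} = 1
G(6) = mex{1,1,0} = 2
G(7) = mex{2,0,1,0} = 3
G(8) = mex{3,1,0,1,0} = 2
G(9) = mex{2,2,1,0,1} = 3
G(10) = mex{3,3,0,1,0} = 2
G(11) = mex{2,2,1,0,1} = 3
G(12) = mex{3,3,2,1,0} = 4
G(13) = mex{4,2,3,2,1} = 0
G(14) = mex{0,3,2,3,2} = 1
G(15) = mex{1,4,3,2,3} = 0
G(16) = mex{0,0,2,3,2} = 1
G(17) = mex{1,1,3,2,3} = 0
G(18) = mex{0,0,4,3,2} = 1
G(19) = mex{1,1,0,4,3} = 2
Pile A: G(13) = 0.
Pile B: G(19) = 2.
Combined Grundy value = 0 ⊕ 2 = 2.

2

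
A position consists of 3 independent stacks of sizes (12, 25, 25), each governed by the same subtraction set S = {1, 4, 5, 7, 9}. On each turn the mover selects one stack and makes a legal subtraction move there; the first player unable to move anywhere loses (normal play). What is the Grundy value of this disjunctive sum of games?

2

All stacks use S = {1, 4, 5, 7, 9}:
G(0) = 0
G(1) = mex{0} = 1
G(2) = mex{1} = 0
G(3) = mex{0} = 1
G(4) = mex{1,0} = 2
G(5) = mex{2,1,0} = 3
G(6) = mex{3,0,1} = 2
G(7) = mex{2,1,0,0} = 3
G(8) = mex{3,2,1,1} = 0
G(9) = mex{0,3,2,0,0} = 1
G(10) = mex{1,2,3,1,1} = 0
G(11) = mex{0,3,2,2,0} = 1
G(12) = mex{1,0,3,3,1} = 2
G(13) = mex{2,1,0,2,2} = 3
G(14) = mex{3,0,1,3,3} = 2
G(15) = mex{2,1,0,0,2} = 3
G(16) = mex{3,2,1,1,3} = 0
G(17) = mex{0,3,2,0,0} = 1
G(18) = mex{1,2,3,1,1} = 0
G(19) = mex{0,3,2,2,0} = 1
G(20) = mex{1,0,3,3,1} = 2
G(21) = mex{2,1,0,2,2} = 3
G(22) = mex{3,0,1,3,3} = 2
G(23) = mex{2,1,0,0,2} = 3
G(24) = mex{3,2,1,1,3} = 0
G(25) = mex{0,3,2,0,0} = 1
Stack A: G(12) = 2.
Stack B: G(25) = 1.
Stack C: G(25) = 1.
Combined Grundy value = 2 ⊕ 1 ⊕ 1 = 2.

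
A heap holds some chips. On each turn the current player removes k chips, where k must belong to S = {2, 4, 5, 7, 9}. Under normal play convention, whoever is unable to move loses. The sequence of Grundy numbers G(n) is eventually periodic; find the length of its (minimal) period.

G(0) = 0
G(1) = mex{} = 0
G(2) = mex{0} = 1
G(3) = mex{0} = 1
G(4) = mex{1,0} = 2
G(5) = mex{1,0,0} = 2
G(6) = mex{2,1,0} = 3
G(7) = mex{2,1,1,0} = 3
G(8) = mex{3,2,1,0} = 4
G(9) = mex{3,2,2,1,0} = 4
G(10) = mex{4,3,2,1,0} = 5
G(11) = mex{4,3,3,2,1} = 0
G(12) = mex{5,4,3,2,1} = 0
G(13) = mex{0,4,4,3,2} = 1
G(14) = mex{0,5,4,3,2} = 1
G(15) = mex{1,0,5,4,3} = 2
G(16) = mex{1,0,0,4,3} = 2
G(17) = mex{2,1,0,5,4} = 3
G(18) = mex{2,1,1,0,4} = 3
G(19) = mex{3,2,1,0,5} = 4
G(20) = mex{3,2,2,1,0} = 4
G(21) = mex{4,3,2,1,0} = 5
G(22) = mex{4,3,3,2,1} = 0
G(23) = mex{5,4,3,2,1} = 0
G(n+11) = G(n) holds for n = 0,…,8 (a full window of length max(S) = 9), so the sequence is purely periodic with period 11.

11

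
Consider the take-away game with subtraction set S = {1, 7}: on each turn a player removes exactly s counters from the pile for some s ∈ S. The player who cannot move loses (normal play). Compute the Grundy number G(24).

n :  0  1  2  3  4  5  6  7  8  9 10 11 12 13 14 15 16 17 18 19 20 21 22 23 24
G :  0  1  0  1  0  1  0  1  0  1  0  1  0  1  0  1  0  1  0  1  0  1  0  1  0

0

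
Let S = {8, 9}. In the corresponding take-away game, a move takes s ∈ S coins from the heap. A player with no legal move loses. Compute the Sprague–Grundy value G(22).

0

G(0) = 0
G(1) = mex{} = 0
G(2) = mex{} = 0
G(3) = mex{} = 0
G(4) = mex{} = 0
G(5) = mex{} = 0
G(6) = mex{} = 0
G(7) = mex{} = 0
G(8) = mex{0} = 1
G(9) = mex{0,0} = 1
G(10) = mex{0,0} = 1
G(11) = mex{0,0} = 1
G(12) = mex{0,0} = 1
G(13) = mex{0,0} = 1
G(14) = mex{0,0} = 1
G(15) = mex{0,0} = 1
G(16) = mex{1,0} = 2
G(17) = mex{1,1} = 0
G(18) = mex{1,1} = 0
G(19) = mex{1,1} = 0
G(20) = mex{1,1} = 0
G(21) = mex{1,1} = 0
G(22) = mex{1,1} = 0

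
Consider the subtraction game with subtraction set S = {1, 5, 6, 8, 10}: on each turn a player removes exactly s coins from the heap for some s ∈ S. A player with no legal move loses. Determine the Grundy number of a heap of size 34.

1

G(0) = 0
G(1) = mex{0} = 1
G(2) = mex{1} = 0
G(3) = mex{0} = 1
G(4) = mex{1} = 0
G(5) = mex{0,0} = 1
G(6) = mex{1,1,0} = 2
G(7) = mex{2,0,1} = 3
G(8) = mex{3,1,0,0} = 2
G(9) = mex{2,0,1,1} = 3
G(10) = mex{3,1,0,0,0} = 2
G(11) = mex{2,2,1,1,1} = 0
G(12) = mex{0,3,2,0,0} = 1
G(13) = mex{1,2,3,1,1} = 0
G(14) = mex{0,3,2,2,0} = 1
G(15) = mex{1,2,3,3,1} = 0
G(16) = mex{0,0,2,2,2} = 1
G(17) = mex{1,1,0,3,3} = 2
G(18) = mex{2,0,1,2,2} = 3
G(19) = mex{3,1,0,0,3} = 2
G(20) = mex{2,0,1,1,2} = 3
G(21) = mex{3,1,0,0,0} = 2
G(22) = mex{2,2,1,1,1} = 0
G(23) = mex{0,3,2,0,0} = 1
G(24) = mex{1,2,3,1,1} = 0
G(25) = mex{0,3,2,2,0} = 1
G(26) = mex{1,2,3,3,1} = 0
G(27) = mex{0,0,2,2,2} = 1
G(28) = mex{1,1,0,3,3} = 2
G(29) = mex{2,0,1,2,2} = 3
G(30) = mex{3,1,0,0,3} = 2
G(31) = mex{2,0,1,1,2} = 3
G(32) = mex{3,1,0,0,0} = 2
G(33) = mex{2,2,1,1,1} = 0
G(34) = mex{0,3,2,0,0} = 1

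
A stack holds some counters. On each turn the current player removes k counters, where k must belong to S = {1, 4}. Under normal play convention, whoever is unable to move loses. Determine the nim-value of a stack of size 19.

2

n :  0  1  2  3  4  5  6  7  8  9 10 11 12 13 14 15 16 17 18 19
G :  0  1  0  1  2  0  1  0  1  2  0  1  0  1  2  0  1  0  1  2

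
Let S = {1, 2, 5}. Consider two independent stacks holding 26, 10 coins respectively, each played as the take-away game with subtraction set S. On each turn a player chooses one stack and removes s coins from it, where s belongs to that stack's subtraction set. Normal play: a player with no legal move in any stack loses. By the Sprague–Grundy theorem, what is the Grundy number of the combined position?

3

All stacks use S = {1, 2, 5}:
n :  0  1  2  3  4  5  6  7  8  9 10 11 12 13 14 15 16 17 18 19 20 21 22 23 24 25 26
G :  0  1  2  0  1  2  0  1  2  0  1  2  0  1  2  0  1  2  0  1  2  0  1  2  0  1  2
Stack A: G(26) = 2.
Stack B: G(10) = 1.
Combined Grundy value = 2 ⊕ 1 = 3.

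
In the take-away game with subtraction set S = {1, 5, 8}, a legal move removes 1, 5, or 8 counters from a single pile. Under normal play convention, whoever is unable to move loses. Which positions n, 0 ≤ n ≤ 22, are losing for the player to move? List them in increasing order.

G(0) = 0
G(1) = mex{0} = 1
G(2) = mex{1} = 0
G(3) = mex{0} = 1
G(4) = mex{1} = 0
G(5) = mex{0,0} = 1
G(6) = mex{1,1} = 0
G(7) = mex{0,0} = 1
G(8) = mex{1,1,0} = 2
G(9) = mex{2,0,1} = 3
G(10) = mex{3,1,0} = 2
G(11) = mex{2,0,1} = 3
G(12) = mex{3,1,0} = 2
G(13) = mex{2,2,1} = 0
G(14) = mex{0,3,0} = 1
G(15) = mex{1,2,1} = 0
G(16) = mex{0,3,2} = 1
G(17) = mex{1,2,3} = 0
G(18) = mex{0,0,2} = 1
G(19) = mex{1,1,3} = 0
G(20) = mex{0,0,2} = 1
G(21) = mex{1,1,0} = 2
G(22) = mex{2,0,1} = 3
P-positions are exactly the n with G(n) = 0.

0, 2, 4, 6, 13, 15, 17, 19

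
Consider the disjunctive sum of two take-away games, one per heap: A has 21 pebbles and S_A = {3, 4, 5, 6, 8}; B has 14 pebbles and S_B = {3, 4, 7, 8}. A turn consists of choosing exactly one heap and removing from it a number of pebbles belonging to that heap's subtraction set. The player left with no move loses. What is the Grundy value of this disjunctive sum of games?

2

Heap A, S = {3, 4, 5, 6, 8}:
G(0) = 0
G(1) = mex{} = 0
G(2) = mex{} = 0
G(3) = mex{0} = 1
G(4) = mex{0,0} = 1
G(5) = mex{0,0,0} = 1
G(6) = mex{1,0,0,0} = 2
G(7) = mex{1,1,0,0} = 2
G(8) = mex{1,1,1,0,0} = 2
G(9) = mex{2,1,1,1,0} = 3
G(10) = mex{2,2,1,1,0} = 3
G(11) = mex{2,2,2,1,1} = 0
G(12) = mex{3,2,2,2,1} = 0
G(13) = mex{3,3,2,2,1} = 0
G(14) = mex{0,3,3,2,2} = 1
G(15) = mex{0,0,3,3,2} = 1
G(16) = mex{0,0,0,3,2} = 1
G(17) = mex{1,0,0,0,3} = 2
G(18) = mex{1,1,0,0,3} = 2
G(19) = mex{1,1,1,0,0} = 2
G(20) = mex{2,1,1,1,0} = 3
G(21) = mex{2,2,1,1,0} = 3
G_A(21) = 3.
Heap B, S = {3, 4, 7, 8}:
n :  0  1  2  3  4  5  6  7  8  9 10 11 12 13 14
G :  0  0  0  1  1  1  2  2  2  3  3  0  0  0  1
G_B(14) = 1.
Combined Grundy value = 3 ⊕ 1 = 2.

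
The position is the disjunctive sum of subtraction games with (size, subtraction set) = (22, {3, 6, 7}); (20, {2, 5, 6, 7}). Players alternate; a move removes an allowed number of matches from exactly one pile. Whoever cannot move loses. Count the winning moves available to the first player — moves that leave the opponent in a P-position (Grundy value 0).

2

Pile A, S = {3, 6, 7}:
n :  0  1  2  3  4  5  6  7  8  9 10 11 12 13 14 15 16 17 18 19 20 21 22
G :  0  0  0  1  1  1  2  2  2  3  0  0  0  1  1  1  2  2  2  3  0  0  0
G_A(22) = 0.
Pile B, S = {2, 5, 6, 7}:
n :  0  1  2  3  4  5  6  7  8  9 10 11 12 13 14 15 16 17 18 19 20
G :  0  0  1  1  0  2  1  3  2  2  3  3  0  0  1  1  0  2  1  3  2
G_B(20) = 2.
Combined Grundy value = 0 ⊕ 2 = 2.
A winning move leaves total XOR = 0, i.e. changes one component's Grundy value g to g ⊕ X where X is the current total.
Pile A: need g' = 0⊕2 = 2. Options: 22−3→G=3, 22−6→G=2, 22−7→G=1. Hits: 1.
Pile B: need g' = 2⊕2 = 0. Options: 20−2→G=1, 20−5→G=1, 20−6→G=1, 20−7→G=0. Hits: 1.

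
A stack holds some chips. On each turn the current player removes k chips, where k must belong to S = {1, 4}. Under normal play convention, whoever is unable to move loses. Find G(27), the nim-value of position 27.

n :  0  1  2  3  4  5  6  7  8  9 10 11 12 13 14 15 16 17 18 19 20 21 22 23 24 25 26 27
G :  0  1  0  1  2  0  1  0  1  2  0  1  0  1  2  0  1  0  1  2  0  1  0  1  2  0  1  0

0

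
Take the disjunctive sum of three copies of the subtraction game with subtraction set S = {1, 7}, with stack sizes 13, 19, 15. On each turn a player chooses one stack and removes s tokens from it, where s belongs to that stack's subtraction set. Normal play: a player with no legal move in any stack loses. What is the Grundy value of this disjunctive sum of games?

1

All stacks use S = {1, 7}:
n :  0  1  2  3  4  5  6  7  8  9 10 11 12 13 14 15 16 17 18 19
G :  0  1  0  1  0  1  0  1  0  1  0  1  0  1  0  1  0  1  0  1
Stack A: G(13) = 1.
Stack B: G(19) = 1.
Stack C: G(15) = 1.
Combined Grundy value = 1 ⊕ 1 ⊕ 1 = 1.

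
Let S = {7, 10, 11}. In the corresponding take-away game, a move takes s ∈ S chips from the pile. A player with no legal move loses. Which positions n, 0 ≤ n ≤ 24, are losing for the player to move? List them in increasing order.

0, 1, 2, 3, 4, 5, 6, 18, 19, 20, 21, 22, 23, 24

G(0) = 0
G(1) = mex{} = 0
G(2) = mex{} = 0
G(3) = mex{} = 0
G(4) = mex{} = 0
G(5) = mex{} = 0
G(6) = mex{} = 0
G(7) = mex{0} = 1
G(8) = mex{0} = 1
G(9) = mex{0} = 1
G(10) = mex{0,0} = 1
G(11) = mex{0,0,0} = 1
G(12) = mex{0,0,0} = 1
G(13) = mex{0,0,0} = 1
G(14) = mex{1,0,0} = 2
G(15) = mex{1,0,0} = 2
G(16) = mex{1,0,0} = 2
G(17) = mex{1,1,0} = 2
G(18) = mex{1,1,1} = 0
G(19) = mex{1,1,1} = 0
G(20) = mex{1,1,1} = 0
G(21) = mex{2,1,1} = 0
G(22) = mex{2,1,1} = 0
G(23) = mex{2,1,1} = 0
G(24) = mex{2,2,1} = 0
P-positions are exactly the n with G(n) = 0.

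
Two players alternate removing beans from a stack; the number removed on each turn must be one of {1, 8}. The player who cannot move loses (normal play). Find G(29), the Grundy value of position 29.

0

G(0) = 0
G(1) = mex{0} = 1
G(2) = mex{1} = 0
G(3) = mex{0} = 1
G(4) = mex{1} = 0
G(5) = mex{0} = 1
G(6) = mex{1} = 0
G(7) = mex{0} = 1
G(8) = mex{1,0} = 2
G(9) = mex{2,1} = 0
G(10) = mex{0,0} = 1
G(11) = mex{1,1} = 0
G(12) = mex{0,0} = 1
G(13) = mex{1,1} = 0
G(14) = mex{0,0} = 1
G(15) = mex{1,1} = 0
G(16) = mex{0,2} = 1
G(17) = mex{1,0} = 2
G(18) = mex{2,1} = 0
G(19) = mex{0,0} = 1
G(20) = mex{1,1} = 0
G(21) = mex{0,0} = 1
G(22) = mex{1,1} = 0
G(23) = mex{0,0} = 1
G(24) = mex{1,1} = 0
G(25) = mex{0,2} = 1
G(26) = mex{1,0} = 2
G(27) = mex{2,1} = 0
G(28) = mex{0,0} = 1
G(29) = mex{1,1} = 0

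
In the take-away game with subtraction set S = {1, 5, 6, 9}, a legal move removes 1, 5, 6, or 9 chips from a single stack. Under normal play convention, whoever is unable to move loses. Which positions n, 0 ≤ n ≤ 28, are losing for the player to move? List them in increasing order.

G(0) = 0
G(1) = mex{0} = 1
G(2) = mex{1} = 0
G(3) = mex{0} = 1
G(4) = mex{1} = 0
G(5) = mex{0,0} = 1
G(6) = mex{1,1,0} = 2
G(7) = mex{2,0,1} = 3
G(8) = mex{3,1,0} = 2
G(9) = mex{2,0,1,0} = 3
G(10) = mex{3,1,0,1} = 2
G(11) = mex{2,2,1,0} = 3
G(12) = mex{3,3,2,1} = 0
G(13) = mex{0,2,3,0} = 1
G(14) = mex{1,3,2,1} = 0
G(15) = mex{0,2,3,2} = 1
G(16) = mex{1,3,2,3} = 0
G(17) = mex{0,0,3,2} = 1
G(18) = mex{1,1,0,3} = 2
G(19) = mex{2,0,1,2} = 3
G(20) = mex{3,1,0,3} = 2
G(21) = mex{2,0,1,0} = 3
G(22) = mex{3,1,0,1} = 2
G(23) = mex{2,2,1,0} = 3
G(24) = mex{3,3,2,1} = 0
G(25) = mex{0,2,3,0} = 1
G(26) = mex{1,3,2,1} = 0
G(27) = mex{0,2,3,2} = 1
G(28) = mex{1,3,2,3} = 0
P-positions are exactly the n with G(n) = 0.

0, 2, 4, 12, 14, 16, 24, 26, 28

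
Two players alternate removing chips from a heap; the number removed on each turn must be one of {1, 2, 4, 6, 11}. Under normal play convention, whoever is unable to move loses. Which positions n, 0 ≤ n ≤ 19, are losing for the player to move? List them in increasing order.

0, 3, 8, 13, 16

G(0) = 0
G(1) = mex{0} = 1
G(2) = mex{1,0} = 2
G(3) = mex{2,1} = 0
G(4) = mex{0,2,0} = 1
G(5) = mex{1,0,1} = 2
G(6) = mex{2,1,2,0} = 3
G(7) = mex{3,2,0,1} = 4
G(8) = mex{4,3,1,2} = 0
G(9) = mex{0,4,2,0} = 1
G(10) = mex{1,0,3,1} = 2
G(11) = mex{2,1,4,2,0} = 3
G(12) = mex{3,2,0,3,1} = 4
G(13) = mex{4,3,1,4,2} = 0
G(14) = mex{0,4,2,0,0} = 1
G(15) = mex{1,0,3,1,1} = 2
G(16) = mex{2,1,4,2,2} = 0
G(17) = mex{0,2,0,3,3} = 1
G(18) = mex{1,0,1,4,4} = 2
G(19) = mex{2,1,2,0,0} = 3
P-positions are exactly the n with G(n) = 0.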